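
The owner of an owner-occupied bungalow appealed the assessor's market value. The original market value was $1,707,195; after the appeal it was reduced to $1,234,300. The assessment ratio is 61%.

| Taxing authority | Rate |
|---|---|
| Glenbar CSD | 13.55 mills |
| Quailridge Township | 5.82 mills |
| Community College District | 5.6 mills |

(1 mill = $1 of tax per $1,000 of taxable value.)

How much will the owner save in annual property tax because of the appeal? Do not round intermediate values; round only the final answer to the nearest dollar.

$7,203

Old assessed value = $1,707,195 × 0.61 = $1,041,388.95
New assessed value = $1,234,300 × 0.61 = $752,923
Combined rate = 0.01355 + 0.00582 + 0.0056 = 0.02497
Old tax = $1,041,388.95 × 0.02497 = $26,003.4820815
New tax = $752,923 × 0.02497 = $18,800.48731
Reduction = $26,003.4820815 − $18,800.48731 = $7,202.9947715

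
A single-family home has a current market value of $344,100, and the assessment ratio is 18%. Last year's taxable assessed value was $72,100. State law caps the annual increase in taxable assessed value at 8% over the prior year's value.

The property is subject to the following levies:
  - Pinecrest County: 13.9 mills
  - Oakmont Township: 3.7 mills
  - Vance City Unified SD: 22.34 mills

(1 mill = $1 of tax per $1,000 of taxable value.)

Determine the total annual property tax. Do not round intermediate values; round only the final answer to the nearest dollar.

Uncapped assessed value = $344,100 × 0.18 = $61,938
Cap limit = $72,100 × 1.08 = $77,868
Taxable assessed value = min($61,938, $77,868) = $61,938 (cap does not bind)
Pinecrest County: $61,938 × 0.0139 = $860.9382
Oakmont Township: $61,938 × 0.0037 = $229.1706
Vance City Unified SD: $61,938 × 0.02234 = $1,383.69492
Total = $2,473.80372

$2,474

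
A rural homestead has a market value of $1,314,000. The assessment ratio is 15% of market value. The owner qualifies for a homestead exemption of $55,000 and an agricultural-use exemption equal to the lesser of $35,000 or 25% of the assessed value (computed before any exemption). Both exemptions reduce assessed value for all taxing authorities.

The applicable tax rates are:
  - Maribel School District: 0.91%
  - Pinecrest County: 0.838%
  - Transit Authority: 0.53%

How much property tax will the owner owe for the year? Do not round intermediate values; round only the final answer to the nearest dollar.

$2,440

Assessed value = $1,314,000 × 0.15 = $197,100
Agricultural-use exemption = min($35,000, 25% × $197,100) = min($35,000, $49,275) = $35,000 (dollar cap binds)
Taxable value = $197,100 − $55,000 − $35,000 = $107,100
Maribel School District: $107,100 × 0.0091 = $974.61
Pinecrest County: $107,100 × 0.00838 = $897.498
Transit Authority: $107,100 × 0.0053 = $567.63
Total = $2,439.738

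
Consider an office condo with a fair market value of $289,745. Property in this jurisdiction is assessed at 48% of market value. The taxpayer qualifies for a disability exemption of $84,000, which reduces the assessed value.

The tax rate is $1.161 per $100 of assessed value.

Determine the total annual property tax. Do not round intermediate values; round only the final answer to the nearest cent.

$639.45

Assessed value = $289,745 × 0.48 = $139,077.6
Taxable value = $139,077.6 − $84,000 = $55,077.6
Tax = $55,077.6 × 0.01161 = $639.450936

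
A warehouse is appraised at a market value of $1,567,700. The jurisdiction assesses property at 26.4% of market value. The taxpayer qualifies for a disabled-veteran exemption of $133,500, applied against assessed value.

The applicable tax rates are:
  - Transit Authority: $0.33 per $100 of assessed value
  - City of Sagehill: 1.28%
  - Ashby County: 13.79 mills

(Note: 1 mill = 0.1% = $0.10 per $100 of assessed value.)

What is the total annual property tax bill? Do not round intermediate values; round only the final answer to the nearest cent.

Assessed value = $1,567,700 × 0.264 = $413,872.8
Taxable value = $413,872.8 − $133,500 = $280,372.8
Transit Authority: $280,372.8 × 0.0033 = $925.23024
City of Sagehill: $280,372.8 × 0.0128 = $3,588.77184
Ashby County: $280,372.8 × 0.01379 = $3,866.340912
Total = $8,380.342992

$8,380.34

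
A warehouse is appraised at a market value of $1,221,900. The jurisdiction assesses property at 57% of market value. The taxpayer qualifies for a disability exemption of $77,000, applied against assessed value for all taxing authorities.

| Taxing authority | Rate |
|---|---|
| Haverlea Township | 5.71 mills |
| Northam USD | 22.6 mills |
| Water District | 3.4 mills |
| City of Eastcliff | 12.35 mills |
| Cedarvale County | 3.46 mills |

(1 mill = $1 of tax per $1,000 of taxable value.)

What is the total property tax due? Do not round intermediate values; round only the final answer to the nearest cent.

$29,437.83

Assessed value = $1,221,900 × 0.57 = $696,483
Taxable value = $696,483 − $77,000 = $619,483
Haverlea Township: $619,483 × 0.00571 = $3,537.24793
Northam USD: $619,483 × 0.0226 = $14,000.3158
Water District: $619,483 × 0.0034 = $2,106.2422
City of Eastcliff: $619,483 × 0.01235 = $7,650.61505
Cedarvale County: $619,483 × 0.00346 = $2,143.41118
Total = $3,537.24793 + $14,000.3158 + $2,106.2422 + $7,650.61505 + $2,143.41118 = $29,437.83216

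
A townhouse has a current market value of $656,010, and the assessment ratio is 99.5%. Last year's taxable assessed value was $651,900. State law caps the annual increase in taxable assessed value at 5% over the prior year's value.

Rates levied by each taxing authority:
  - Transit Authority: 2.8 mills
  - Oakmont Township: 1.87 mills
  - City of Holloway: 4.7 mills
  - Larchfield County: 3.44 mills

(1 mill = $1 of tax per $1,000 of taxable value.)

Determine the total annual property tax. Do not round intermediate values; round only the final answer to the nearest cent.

$8,361.47

Uncapped assessed value = $656,010 × 0.995 = $652,729.95
Cap limit = $651,900 × 1.05 = $684,495
Taxable assessed value = min($652,729.95, $684,495) = $652,729.95 (cap does not bind)
Transit Authority: $652,729.95 × 0.0028 = $1,827.64386
Oakmont Township: $652,729.95 × 0.00187 = $1,220.6050065
City of Holloway: $652,729.95 × 0.0047 = $3,067.830765
Larchfield County: $652,729.95 × 0.00344 = $2,245.391028
Total = $8,361.4706595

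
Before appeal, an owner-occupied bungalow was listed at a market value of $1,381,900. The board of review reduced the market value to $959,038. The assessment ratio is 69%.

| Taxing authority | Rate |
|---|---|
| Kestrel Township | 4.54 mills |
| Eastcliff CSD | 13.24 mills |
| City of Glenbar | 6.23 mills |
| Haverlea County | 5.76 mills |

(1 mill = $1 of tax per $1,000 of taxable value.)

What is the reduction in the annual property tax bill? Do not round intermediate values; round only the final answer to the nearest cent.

Old assessed value = $1,381,900 × 0.69 = $953,511
New assessed value = $959,038 × 0.69 = $661,736.22
Combined rate = 0.00454 + 0.01324 + 0.00623 + 0.00576 = 0.02977
Old tax = $953,511 × 0.02977 = $28,386.02247
New tax = $661,736.22 × 0.02977 = $19,699.8872694
Reduction = $28,386.02247 − $19,699.8872694 = $8,686.1352006

$8,686.14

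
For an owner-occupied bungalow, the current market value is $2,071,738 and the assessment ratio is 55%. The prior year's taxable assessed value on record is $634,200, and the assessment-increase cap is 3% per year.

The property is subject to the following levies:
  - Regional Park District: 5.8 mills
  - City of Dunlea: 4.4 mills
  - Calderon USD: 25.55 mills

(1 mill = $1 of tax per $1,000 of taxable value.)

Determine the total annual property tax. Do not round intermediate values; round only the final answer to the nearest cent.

Uncapped assessed value = $2,071,738 × 0.55 = $1,139,455.9
Cap limit = $634,200 × 1.03 = $653,226
Taxable assessed value = min($1,139,455.9, $653,226) = $653,226 (cap binds)
Regional Park District: $653,226 × 0.0058 = $3,788.7108
City of Dunlea: $653,226 × 0.0044 = $2,874.1944
Calderon USD: $653,226 × 0.02555 = $16,689.9243
Total = $23,352.8295

$23,352.83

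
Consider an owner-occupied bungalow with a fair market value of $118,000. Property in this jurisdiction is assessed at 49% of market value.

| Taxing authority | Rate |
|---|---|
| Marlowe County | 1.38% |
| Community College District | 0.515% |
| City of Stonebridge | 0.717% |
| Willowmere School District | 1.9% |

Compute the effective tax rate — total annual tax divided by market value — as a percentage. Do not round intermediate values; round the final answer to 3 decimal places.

Assessed value = $118,000 × 0.49 = $57,820
Marlowe County: $57,820 × 0.0138 = $797.916
Community College District: $57,820 × 0.00515 = $297.773
City of Stonebridge: $57,820 × 0.00717 = $414.5694
Willowmere School District: $57,820 × 0.019 = $1,098.58
Total tax = $2,608.8384
Effective rate = $2,608.8384 ÷ $118,000 = 2.211% of market value

2.211%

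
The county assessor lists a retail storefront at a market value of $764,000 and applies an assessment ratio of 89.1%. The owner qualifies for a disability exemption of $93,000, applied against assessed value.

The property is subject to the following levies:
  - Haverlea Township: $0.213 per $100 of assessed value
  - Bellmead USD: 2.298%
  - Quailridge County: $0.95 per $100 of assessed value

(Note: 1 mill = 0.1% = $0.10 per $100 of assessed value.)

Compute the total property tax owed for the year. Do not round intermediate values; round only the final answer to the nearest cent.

$20,341.13

Assessed value = $764,000 × 0.891 = $680,724
Taxable value = $680,724 − $93,000 = $587,724
Haverlea Township: $587,724 × 0.00213 = $1,251.85212
Bellmead USD: $587,724 × 0.02298 = $13,505.89752
Quailridge County: $587,724 × 0.0095 = $5,583.378
Total = $20,341.12764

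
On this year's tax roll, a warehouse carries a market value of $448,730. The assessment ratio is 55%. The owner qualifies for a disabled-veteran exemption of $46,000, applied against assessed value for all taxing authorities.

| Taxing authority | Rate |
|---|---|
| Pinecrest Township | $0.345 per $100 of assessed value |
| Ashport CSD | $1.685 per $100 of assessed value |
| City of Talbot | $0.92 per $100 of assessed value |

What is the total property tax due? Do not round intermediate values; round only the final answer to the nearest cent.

Assessed value = $448,730 × 0.55 = $246,801.5
Taxable value = $246,801.5 − $46,000 = $200,801.5
Pinecrest Township: $200,801.5 × 0.00345 = $692.765175
Ashport CSD: $200,801.5 × 0.01685 = $3,383.505275
City of Talbot: $200,801.5 × 0.0092 = $1,847.3738
Total = $692.765175 + $3,383.505275 + $1,847.3738 = $5,923.64425

$5,923.64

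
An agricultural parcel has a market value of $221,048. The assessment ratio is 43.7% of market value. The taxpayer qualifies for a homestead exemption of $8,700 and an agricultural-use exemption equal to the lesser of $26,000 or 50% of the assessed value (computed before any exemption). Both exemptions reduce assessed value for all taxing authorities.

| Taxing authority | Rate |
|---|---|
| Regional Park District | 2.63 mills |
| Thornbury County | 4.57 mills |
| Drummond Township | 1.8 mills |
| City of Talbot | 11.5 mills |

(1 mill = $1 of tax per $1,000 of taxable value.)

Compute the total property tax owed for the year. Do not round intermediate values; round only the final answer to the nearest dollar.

Assessed value = $221,048 × 0.437 = $96,597.976
Agricultural-use exemption = min($26,000, 50% × $96,597.976) = min($26,000, $48,298.988) = $26,000 (dollar cap binds)
Taxable value = $96,597.976 − $8,700 − $26,000 = $61,897.976
Regional Park District: $61,897.976 × 0.00263 = $162.79167688
Thornbury County: $61,897.976 × 0.00457 = $282.87375032
Drummond Township: $61,897.976 × 0.0018 = $111.4163568
City of Talbot: $61,897.976 × 0.0115 = $711.826724
Total = $1,268.908508

$1,269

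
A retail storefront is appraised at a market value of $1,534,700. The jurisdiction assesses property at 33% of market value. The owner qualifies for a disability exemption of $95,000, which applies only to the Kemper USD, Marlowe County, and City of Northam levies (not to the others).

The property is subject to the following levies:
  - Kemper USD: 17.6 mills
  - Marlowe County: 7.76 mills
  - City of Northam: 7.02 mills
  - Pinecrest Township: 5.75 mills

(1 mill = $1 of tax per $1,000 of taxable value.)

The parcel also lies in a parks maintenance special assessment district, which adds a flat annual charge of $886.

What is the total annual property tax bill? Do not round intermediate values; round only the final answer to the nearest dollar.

$17,121

Assessed value = $1,534,700 × 0.33 = $506,451
Kemper USD: ($506,451 − $95,000) × 0.0176 = $411,451 × 0.0176 = $7,241.5376
Marlowe County: ($506,451 − $95,000) × 0.00776 = $411,451 × 0.00776 = $3,192.85976
City of Northam: ($506,451 − $95,000) × 0.00702 = $411,451 × 0.00702 = $2,888.38602
Pinecrest Township: $506,451 × 0.00575 = $2,912.09325
Levies subtotal = $16,234.87663
Total = $16,234.87663 + $886 = $17,120.87663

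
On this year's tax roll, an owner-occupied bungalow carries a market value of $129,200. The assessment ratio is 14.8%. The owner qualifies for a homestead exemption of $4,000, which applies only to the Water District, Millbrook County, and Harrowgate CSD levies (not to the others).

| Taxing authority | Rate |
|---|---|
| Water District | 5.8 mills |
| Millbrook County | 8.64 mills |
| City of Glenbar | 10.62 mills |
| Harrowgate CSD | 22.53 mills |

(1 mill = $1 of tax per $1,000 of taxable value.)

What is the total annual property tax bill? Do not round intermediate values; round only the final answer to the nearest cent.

Assessed value = $129,200 × 0.148 = $19,121.6
Water District: ($19,121.6 − $4,000) × 0.0058 = $15,121.6 × 0.0058 = $87.70528
Millbrook County: ($19,121.6 − $4,000) × 0.00864 = $15,121.6 × 0.00864 = $130.650624
City of Glenbar: $19,121.6 × 0.01062 = $203.071392
Harrowgate CSD: ($19,121.6 − $4,000) × 0.02253 = $15,121.6 × 0.02253 = $340.689648
Total = $762.116944

$762.12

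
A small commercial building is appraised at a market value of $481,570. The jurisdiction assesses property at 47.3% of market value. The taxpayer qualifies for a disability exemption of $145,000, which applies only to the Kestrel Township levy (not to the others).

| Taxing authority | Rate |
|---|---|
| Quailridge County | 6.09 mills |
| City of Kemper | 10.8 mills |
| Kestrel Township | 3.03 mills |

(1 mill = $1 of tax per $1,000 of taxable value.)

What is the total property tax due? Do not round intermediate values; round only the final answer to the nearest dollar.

$4,098

Assessed value = $481,570 × 0.473 = $227,782.61
Quailridge County: $227,782.61 × 0.00609 = $1,387.1960949
City of Kemper: $227,782.61 × 0.0108 = $2,460.052188
Kestrel Township: ($227,782.61 − $145,000) × 0.00303 = $82,782.61 × 0.00303 = $250.8313083
Total = $4,098.0795912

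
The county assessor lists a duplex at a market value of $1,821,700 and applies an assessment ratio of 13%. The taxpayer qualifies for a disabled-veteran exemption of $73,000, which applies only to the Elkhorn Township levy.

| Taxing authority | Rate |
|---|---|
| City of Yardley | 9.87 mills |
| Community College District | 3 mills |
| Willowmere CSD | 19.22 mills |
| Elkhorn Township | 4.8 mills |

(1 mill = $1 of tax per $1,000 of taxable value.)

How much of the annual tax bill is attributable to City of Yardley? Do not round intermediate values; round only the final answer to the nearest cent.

Assessed value = $1,821,700 × 0.13 = $236,821
City of Yardley taxable value = $236,821 (exemption does not apply)
City of Yardley levy = $236,821 × 0.00987 = $2,337.42327

$2,337.42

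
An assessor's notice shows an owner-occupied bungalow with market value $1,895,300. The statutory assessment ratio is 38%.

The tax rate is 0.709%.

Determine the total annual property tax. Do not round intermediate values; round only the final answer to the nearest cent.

$5,106.32

Assessed value = $1,895,300 × 0.38 = $720,214
Tax = $720,214 × 0.00709 = $5,106.31726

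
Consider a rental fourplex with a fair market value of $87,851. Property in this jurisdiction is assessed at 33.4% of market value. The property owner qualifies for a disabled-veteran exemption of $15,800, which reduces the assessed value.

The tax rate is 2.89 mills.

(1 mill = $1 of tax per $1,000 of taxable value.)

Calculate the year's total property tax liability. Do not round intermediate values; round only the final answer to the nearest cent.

Assessed value = $87,851 × 0.334 = $29,342.234
Taxable value = $29,342.234 − $15,800 = $13,542.234
Tax = $13,542.234 × 0.00289 = $39.13705626

$39.14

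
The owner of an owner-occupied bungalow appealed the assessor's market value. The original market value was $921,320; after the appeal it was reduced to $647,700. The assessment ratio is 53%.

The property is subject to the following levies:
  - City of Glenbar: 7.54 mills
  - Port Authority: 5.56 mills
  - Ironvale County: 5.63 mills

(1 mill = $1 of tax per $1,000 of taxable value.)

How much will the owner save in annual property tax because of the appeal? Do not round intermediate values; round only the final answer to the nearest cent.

$2,716.20

Old assessed value = $921,320 × 0.53 = $488,299.6
New assessed value = $647,700 × 0.53 = $343,281
Combined rate = 0.00754 + 0.00556 + 0.00563 = 0.01873
Old tax = $488,299.6 × 0.01873 = $9,145.851508
New tax = $343,281 × 0.01873 = $6,429.65313
Reduction = $9,145.851508 − $6,429.65313 = $2,716.198378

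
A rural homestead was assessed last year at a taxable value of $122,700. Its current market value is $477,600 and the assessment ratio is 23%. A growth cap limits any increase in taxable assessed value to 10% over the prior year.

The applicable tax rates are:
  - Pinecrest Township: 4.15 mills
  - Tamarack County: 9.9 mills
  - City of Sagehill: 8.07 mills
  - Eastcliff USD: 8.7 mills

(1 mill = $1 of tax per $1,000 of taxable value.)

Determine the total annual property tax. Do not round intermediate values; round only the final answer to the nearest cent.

Uncapped assessed value = $477,600 × 0.23 = $109,848
Cap limit = $122,700 × 1.1 = $134,970
Taxable assessed value = min($109,848, $134,970) = $109,848 (cap does not bind)
Pinecrest Township: $109,848 × 0.00415 = $455.8692
Tamarack County: $109,848 × 0.0099 = $1,087.4952
City of Sagehill: $109,848 × 0.00807 = $886.47336
Eastcliff USD: $109,848 × 0.0087 = $955.6776
Total = $3,385.51536

$3,385.52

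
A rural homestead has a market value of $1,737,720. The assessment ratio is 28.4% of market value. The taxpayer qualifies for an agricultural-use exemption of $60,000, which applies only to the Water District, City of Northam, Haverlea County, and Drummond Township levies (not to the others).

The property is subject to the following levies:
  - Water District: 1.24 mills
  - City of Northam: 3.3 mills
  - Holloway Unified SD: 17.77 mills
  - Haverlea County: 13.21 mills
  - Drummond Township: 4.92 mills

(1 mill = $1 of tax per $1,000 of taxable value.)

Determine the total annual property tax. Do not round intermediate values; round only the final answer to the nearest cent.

$18,597.44

Assessed value = $1,737,720 × 0.284 = $493,512.48
Water District: ($493,512.48 − $60,000) × 0.00124 = $433,512.48 × 0.00124 = $537.5554752
City of Northam: ($493,512.48 − $60,000) × 0.0033 = $433,512.48 × 0.0033 = $1,430.591184
Holloway Unified SD: $493,512.48 × 0.01777 = $8,769.7167696
Haverlea County: ($493,512.48 − $60,000) × 0.01321 = $433,512.48 × 0.01321 = $5,726.6998608
Drummond Township: ($493,512.48 − $60,000) × 0.00492 = $433,512.48 × 0.00492 = $2,132.8814016
Total = $18,597.4446912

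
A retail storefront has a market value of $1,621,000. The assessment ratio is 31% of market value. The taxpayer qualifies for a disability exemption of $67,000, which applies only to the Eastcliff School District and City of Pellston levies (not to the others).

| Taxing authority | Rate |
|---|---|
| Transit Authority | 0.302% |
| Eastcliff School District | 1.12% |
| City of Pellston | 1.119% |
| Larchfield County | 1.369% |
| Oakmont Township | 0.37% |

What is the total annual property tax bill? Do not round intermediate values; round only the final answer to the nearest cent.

Assessed value = $1,621,000 × 0.31 = $502,510
Transit Authority: $502,510 × 0.00302 = $1,517.5802
Eastcliff School District: ($502,510 − $67,000) × 0.0112 = $435,510 × 0.0112 = $4,877.712
City of Pellston: ($502,510 − $67,000) × 0.01119 = $435,510 × 0.01119 = $4,873.3569
Larchfield County: $502,510 × 0.01369 = $6,879.3619
Oakmont Township: $502,510 × 0.0037 = $1,859.287
Total = $20,007.298

$20,007.30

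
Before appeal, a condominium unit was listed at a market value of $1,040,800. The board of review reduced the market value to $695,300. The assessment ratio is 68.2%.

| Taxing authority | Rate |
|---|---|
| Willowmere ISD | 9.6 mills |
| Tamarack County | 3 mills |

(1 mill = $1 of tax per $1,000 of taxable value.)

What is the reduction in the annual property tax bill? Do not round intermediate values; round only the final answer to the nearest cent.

Old assessed value = $1,040,800 × 0.682 = $709,825.6
New assessed value = $695,300 × 0.682 = $474,194.6
Combined rate = 0.0096 + 0.003 = 0.0126
Old tax = $709,825.6 × 0.0126 = $8,943.80256
New tax = $474,194.6 × 0.0126 = $5,974.85196
Reduction = $8,943.80256 − $5,974.85196 = $2,968.9506

$2,968.95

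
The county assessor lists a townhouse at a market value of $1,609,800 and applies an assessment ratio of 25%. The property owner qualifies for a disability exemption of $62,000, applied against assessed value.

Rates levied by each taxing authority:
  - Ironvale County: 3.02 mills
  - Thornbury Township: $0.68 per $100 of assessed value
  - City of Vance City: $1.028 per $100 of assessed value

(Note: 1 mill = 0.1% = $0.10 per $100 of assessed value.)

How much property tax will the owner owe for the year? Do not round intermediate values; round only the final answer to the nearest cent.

Assessed value = $1,609,800 × 0.25 = $402,450
Taxable value = $402,450 − $62,000 = $340,450
Ironvale County: $340,450 × 0.00302 = $1,028.159
Thornbury Township: $340,450 × 0.0068 = $2,315.06
City of Vance City: $340,450 × 0.01028 = $3,499.826
Total = $6,843.045

$6,843.05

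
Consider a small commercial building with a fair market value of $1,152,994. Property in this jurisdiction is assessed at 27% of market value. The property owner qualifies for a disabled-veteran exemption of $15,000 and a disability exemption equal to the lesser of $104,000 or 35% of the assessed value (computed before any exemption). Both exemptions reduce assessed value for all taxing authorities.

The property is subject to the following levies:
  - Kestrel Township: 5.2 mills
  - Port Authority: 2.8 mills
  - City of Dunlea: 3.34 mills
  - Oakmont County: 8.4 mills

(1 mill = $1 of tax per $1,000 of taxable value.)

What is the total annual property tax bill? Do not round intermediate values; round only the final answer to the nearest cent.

$3,796.17

Assessed value = $1,152,994 × 0.27 = $311,308.38
Disability exemption = min($104,000, 35% × $311,308.38) = min($104,000, $108,957.933) = $104,000 (dollar cap binds)
Taxable value = $311,308.38 − $15,000 − $104,000 = $192,308.38
Kestrel Township: $192,308.38 × 0.0052 = $1,000.003576
Port Authority: $192,308.38 × 0.0028 = $538.463464
City of Dunlea: $192,308.38 × 0.00334 = $642.3099892
Oakmont County: $192,308.38 × 0.0084 = $1,615.390392
Total = $3,796.1674212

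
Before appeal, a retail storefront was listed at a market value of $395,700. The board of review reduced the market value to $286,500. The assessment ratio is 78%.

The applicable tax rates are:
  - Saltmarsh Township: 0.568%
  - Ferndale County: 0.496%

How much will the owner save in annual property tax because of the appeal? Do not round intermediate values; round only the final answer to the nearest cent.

Old assessed value = $395,700 × 0.78 = $308,646
New assessed value = $286,500 × 0.78 = $223,470
Combined rate = 0.00568 + 0.00496 = 0.01064
Old tax = $308,646 × 0.01064 = $3,283.99344
New tax = $223,470 × 0.01064 = $2,377.7208
Reduction = $3,283.99344 − $2,377.7208 = $906.27264

$906.27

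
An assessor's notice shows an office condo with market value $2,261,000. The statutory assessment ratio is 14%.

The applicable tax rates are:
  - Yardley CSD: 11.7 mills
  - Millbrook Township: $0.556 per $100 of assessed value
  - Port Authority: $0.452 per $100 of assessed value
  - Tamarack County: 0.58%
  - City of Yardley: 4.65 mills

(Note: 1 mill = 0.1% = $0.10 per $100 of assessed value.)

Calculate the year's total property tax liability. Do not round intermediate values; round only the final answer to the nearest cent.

Assessed value = $2,261,000 × 0.14 = $316,540
Yardley CSD: $316,540 × 0.0117 = $3,703.518
Millbrook Township: $316,540 × 0.00556 = $1,759.9624
Port Authority: $316,540 × 0.00452 = $1,430.7608
Tamarack County: $316,540 × 0.0058 = $1,835.932
City of Yardley: $316,540 × 0.00465 = $1,471.911
Total = $10,202.0842

$10,202.08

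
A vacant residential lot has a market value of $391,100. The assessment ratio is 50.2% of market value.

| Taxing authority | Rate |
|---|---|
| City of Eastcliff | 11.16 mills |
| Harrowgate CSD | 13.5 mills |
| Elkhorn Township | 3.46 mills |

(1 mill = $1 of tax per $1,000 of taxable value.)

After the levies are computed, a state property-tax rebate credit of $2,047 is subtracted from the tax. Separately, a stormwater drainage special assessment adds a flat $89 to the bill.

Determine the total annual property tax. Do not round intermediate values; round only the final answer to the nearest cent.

$3,562.86

Assessed value = $391,100 × 0.502 = $196,332.2
City of Eastcliff: $196,332.2 × 0.01116 = $2,191.067352
Harrowgate CSD: $196,332.2 × 0.0135 = $2,650.4847
Elkhorn Township: $196,332.2 × 0.00346 = $679.309412
Levies subtotal = $5,520.861464
After credit = $5,520.861464 − $2,047 = $3,473.861464
Total = $3,473.861464 + $89 = $3,562.861464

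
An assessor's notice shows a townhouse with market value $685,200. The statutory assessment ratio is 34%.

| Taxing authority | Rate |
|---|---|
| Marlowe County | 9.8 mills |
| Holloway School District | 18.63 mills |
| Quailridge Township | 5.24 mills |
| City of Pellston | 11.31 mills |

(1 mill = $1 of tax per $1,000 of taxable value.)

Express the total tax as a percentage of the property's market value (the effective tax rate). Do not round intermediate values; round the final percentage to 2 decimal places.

Assessed value = $685,200 × 0.34 = $232,968
Marlowe County: $232,968 × 0.0098 = $2,283.0864
Holloway School District: $232,968 × 0.01863 = $4,340.19384
Quailridge Township: $232,968 × 0.00524 = $1,220.75232
City of Pellston: $232,968 × 0.01131 = $2,634.86808
Total tax = $10,478.90064
Effective rate = $10,478.90064 ÷ $685,200 = 1.53% of market value

1.53%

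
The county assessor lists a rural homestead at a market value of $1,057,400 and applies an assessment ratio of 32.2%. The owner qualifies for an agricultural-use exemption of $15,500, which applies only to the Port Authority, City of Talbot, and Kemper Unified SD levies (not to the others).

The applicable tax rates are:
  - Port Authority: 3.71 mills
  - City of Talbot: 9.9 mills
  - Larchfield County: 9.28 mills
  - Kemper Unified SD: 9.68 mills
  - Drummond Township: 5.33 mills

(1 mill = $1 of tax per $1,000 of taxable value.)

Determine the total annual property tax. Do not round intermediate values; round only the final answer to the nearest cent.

$12,543.30

Assessed value = $1,057,400 × 0.322 = $340,482.8
Port Authority: ($340,482.8 − $15,500) × 0.00371 = $324,982.8 × 0.00371 = $1,205.686188
City of Talbot: ($340,482.8 − $15,500) × 0.0099 = $324,982.8 × 0.0099 = $3,217.32972
Larchfield County: $340,482.8 × 0.00928 = $3,159.680384
Kemper Unified SD: ($340,482.8 − $15,500) × 0.00968 = $324,982.8 × 0.00968 = $3,145.833504
Drummond Township: $340,482.8 × 0.00533 = $1,814.773324
Total = $12,543.30312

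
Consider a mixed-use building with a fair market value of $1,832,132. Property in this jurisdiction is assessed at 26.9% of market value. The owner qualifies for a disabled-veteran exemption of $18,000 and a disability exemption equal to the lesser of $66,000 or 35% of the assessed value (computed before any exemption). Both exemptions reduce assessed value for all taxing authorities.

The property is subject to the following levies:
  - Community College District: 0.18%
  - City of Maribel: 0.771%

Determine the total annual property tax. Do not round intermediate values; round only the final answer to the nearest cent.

$3,888.10

Assessed value = $1,832,132 × 0.269 = $492,843.508
Disability exemption = min($66,000, 35% × $492,843.508) = min($66,000, $172,495.2278) = $66,000 (dollar cap binds)
Taxable value = $492,843.508 − $18,000 − $66,000 = $408,843.508
Community College District: $408,843.508 × 0.0018 = $735.9183144
City of Maribel: $408,843.508 × 0.00771 = $3,152.18344668
Total = $3,888.10176108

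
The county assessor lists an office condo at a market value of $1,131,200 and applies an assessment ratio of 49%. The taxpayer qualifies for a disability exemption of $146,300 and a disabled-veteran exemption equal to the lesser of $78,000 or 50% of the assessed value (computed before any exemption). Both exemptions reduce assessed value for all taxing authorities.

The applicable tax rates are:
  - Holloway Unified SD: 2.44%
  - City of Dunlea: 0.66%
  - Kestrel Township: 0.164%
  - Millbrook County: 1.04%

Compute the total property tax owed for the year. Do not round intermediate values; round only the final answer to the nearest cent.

$14,202.68

Assessed value = $1,131,200 × 0.49 = $554,288
Disabled-veteran exemption = min($78,000, 50% × $554,288) = min($78,000, $277,144) = $78,000 (dollar cap binds)
Taxable value = $554,288 − $146,300 − $78,000 = $329,988
Holloway Unified SD: $329,988 × 0.0244 = $8,051.7072
City of Dunlea: $329,988 × 0.0066 = $2,177.9208
Kestrel Township: $329,988 × 0.00164 = $541.18032
Millbrook County: $329,988 × 0.0104 = $3,431.8752
Total = $14,202.68352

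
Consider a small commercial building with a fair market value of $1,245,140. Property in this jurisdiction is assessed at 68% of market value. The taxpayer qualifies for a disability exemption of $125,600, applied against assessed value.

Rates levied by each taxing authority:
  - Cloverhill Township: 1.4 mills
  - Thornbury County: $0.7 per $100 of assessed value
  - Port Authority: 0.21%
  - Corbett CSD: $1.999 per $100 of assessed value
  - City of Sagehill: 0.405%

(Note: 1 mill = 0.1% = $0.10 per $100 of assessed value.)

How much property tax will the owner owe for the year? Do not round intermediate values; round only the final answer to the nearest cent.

Assessed value = $1,245,140 × 0.68 = $846,695.2
Taxable value = $846,695.2 − $125,600 = $721,095.2
Cloverhill Township: $721,095.2 × 0.0014 = $1,009.53328
Thornbury County: $721,095.2 × 0.007 = $5,047.6664
Port Authority: $721,095.2 × 0.0021 = $1,514.29992
Corbett CSD: $721,095.2 × 0.01999 = $14,414.693048
City of Sagehill: $721,095.2 × 0.00405 = $2,920.43556
Total = $24,906.628208

$24,906.63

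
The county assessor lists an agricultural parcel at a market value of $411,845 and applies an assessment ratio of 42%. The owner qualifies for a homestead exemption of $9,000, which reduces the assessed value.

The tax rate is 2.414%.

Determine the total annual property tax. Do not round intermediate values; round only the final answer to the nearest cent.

$3,958.35

Assessed value = $411,845 × 0.42 = $172,974.9
Taxable value = $172,974.9 − $9,000 = $163,974.9
Tax = $163,974.9 × 0.02414 = $3,958.354086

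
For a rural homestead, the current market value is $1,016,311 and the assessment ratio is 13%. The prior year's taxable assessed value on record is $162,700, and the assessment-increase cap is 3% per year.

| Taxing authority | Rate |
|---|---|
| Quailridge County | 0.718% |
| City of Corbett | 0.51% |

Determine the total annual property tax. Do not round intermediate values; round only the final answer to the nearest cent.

$1,622.44

Uncapped assessed value = $1,016,311 × 0.13 = $132,120.43
Cap limit = $162,700 × 1.03 = $167,581
Taxable assessed value = min($132,120.43, $167,581) = $132,120.43 (cap does not bind)
Quailridge County: $132,120.43 × 0.00718 = $948.6246874
City of Corbett: $132,120.43 × 0.0051 = $673.814193
Total = $1,622.4388804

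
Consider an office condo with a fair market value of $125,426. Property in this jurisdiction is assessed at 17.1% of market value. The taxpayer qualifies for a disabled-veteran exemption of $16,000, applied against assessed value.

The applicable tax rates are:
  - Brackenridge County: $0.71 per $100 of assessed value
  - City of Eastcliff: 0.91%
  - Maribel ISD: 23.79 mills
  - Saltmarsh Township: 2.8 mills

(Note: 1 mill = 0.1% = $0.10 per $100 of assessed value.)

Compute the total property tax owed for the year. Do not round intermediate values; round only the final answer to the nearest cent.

$233.11

Assessed value = $125,426 × 0.171 = $21,447.846
Taxable value = $21,447.846 − $16,000 = $5,447.846
Brackenridge County: $5,447.846 × 0.0071 = $38.6797066
City of Eastcliff: $5,447.846 × 0.0091 = $49.5753986
Maribel ISD: $5,447.846 × 0.02379 = $129.60425634
Saltmarsh Township: $5,447.846 × 0.0028 = $15.2539688
Total = $233.11333034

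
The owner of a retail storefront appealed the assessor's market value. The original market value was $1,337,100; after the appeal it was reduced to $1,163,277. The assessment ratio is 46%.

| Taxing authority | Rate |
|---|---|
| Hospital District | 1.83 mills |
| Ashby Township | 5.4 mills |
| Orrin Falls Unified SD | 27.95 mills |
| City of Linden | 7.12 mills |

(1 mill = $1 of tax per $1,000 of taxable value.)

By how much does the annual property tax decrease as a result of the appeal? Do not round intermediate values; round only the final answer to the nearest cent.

Old assessed value = $1,337,100 × 0.46 = $615,066
New assessed value = $1,163,277 × 0.46 = $535,107.42
Combined rate = 0.00183 + 0.0054 + 0.02795 + 0.00712 = 0.0423
Old tax = $615,066 × 0.0423 = $26,017.2918
New tax = $535,107.42 × 0.0423 = $22,635.043866
Reduction = $26,017.2918 − $22,635.043866 = $3,382.247934

$3,382.25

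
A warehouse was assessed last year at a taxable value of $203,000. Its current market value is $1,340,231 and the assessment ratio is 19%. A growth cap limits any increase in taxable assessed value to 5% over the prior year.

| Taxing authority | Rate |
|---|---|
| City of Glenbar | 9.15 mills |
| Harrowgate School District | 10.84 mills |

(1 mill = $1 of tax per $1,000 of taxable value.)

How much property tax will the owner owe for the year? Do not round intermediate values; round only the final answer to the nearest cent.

Uncapped assessed value = $1,340,231 × 0.19 = $254,643.89
Cap limit = $203,000 × 1.05 = $213,150
Taxable assessed value = min($254,643.89, $213,150) = $213,150 (cap binds)
City of Glenbar: $213,150 × 0.00915 = $1,950.3225
Harrowgate School District: $213,150 × 0.01084 = $2,310.546
Total = $4,260.8685

$4,260.87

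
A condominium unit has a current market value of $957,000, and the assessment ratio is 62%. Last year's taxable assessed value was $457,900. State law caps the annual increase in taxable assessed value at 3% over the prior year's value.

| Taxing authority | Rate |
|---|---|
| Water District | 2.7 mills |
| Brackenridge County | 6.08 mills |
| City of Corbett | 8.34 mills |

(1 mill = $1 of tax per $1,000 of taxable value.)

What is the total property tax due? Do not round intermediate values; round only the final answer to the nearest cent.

$8,074.43

Uncapped assessed value = $957,000 × 0.62 = $593,340
Cap limit = $457,900 × 1.03 = $471,637
Taxable assessed value = min($593,340, $471,637) = $471,637 (cap binds)
Water District: $471,637 × 0.0027 = $1,273.4199
Brackenridge County: $471,637 × 0.00608 = $2,867.55296
City of Corbett: $471,637 × 0.00834 = $3,933.45258
Total = $8,074.42544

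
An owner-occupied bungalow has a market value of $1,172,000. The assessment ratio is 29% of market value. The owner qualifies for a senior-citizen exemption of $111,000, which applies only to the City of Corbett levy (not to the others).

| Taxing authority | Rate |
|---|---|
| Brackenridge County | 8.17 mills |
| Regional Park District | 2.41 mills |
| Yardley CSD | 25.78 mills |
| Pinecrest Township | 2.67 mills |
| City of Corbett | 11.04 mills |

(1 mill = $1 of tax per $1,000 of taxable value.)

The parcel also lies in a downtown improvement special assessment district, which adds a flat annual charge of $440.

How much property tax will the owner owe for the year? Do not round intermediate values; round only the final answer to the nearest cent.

$16,232.35

Assessed value = $1,172,000 × 0.29 = $339,880
Brackenridge County: $339,880 × 0.00817 = $2,776.8196
Regional Park District: $339,880 × 0.00241 = $819.1108
Yardley CSD: $339,880 × 0.02578 = $8,762.1064
Pinecrest Township: $339,880 × 0.00267 = $907.4796
City of Corbett: ($339,880 − $111,000) × 0.01104 = $228,880 × 0.01104 = $2,526.8352
Levies subtotal = $15,792.3516
Total = $15,792.3516 + $440 = $16,232.3516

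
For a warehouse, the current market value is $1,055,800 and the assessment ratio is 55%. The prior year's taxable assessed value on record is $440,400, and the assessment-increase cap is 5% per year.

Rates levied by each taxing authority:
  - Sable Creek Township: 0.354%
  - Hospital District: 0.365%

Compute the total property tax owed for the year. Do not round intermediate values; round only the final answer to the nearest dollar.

$3,325

Uncapped assessed value = $1,055,800 × 0.55 = $580,690
Cap limit = $440,400 × 1.05 = $462,420
Taxable assessed value = min($580,690, $462,420) = $462,420 (cap binds)
Sable Creek Township: $462,420 × 0.00354 = $1,636.9668
Hospital District: $462,420 × 0.00365 = $1,687.833
Total = $3,324.7998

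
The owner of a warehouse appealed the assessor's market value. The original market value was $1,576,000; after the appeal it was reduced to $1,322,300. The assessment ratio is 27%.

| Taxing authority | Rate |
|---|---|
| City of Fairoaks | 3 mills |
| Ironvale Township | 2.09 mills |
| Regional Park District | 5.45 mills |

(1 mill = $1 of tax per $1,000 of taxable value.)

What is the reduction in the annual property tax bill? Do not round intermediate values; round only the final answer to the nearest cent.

Old assessed value = $1,576,000 × 0.27 = $425,520
New assessed value = $1,322,300 × 0.27 = $357,021
Combined rate = 0.003 + 0.00209 + 0.00545 = 0.01054
Old tax = $425,520 × 0.01054 = $4,484.9808
New tax = $357,021 × 0.01054 = $3,763.00134
Reduction = $4,484.9808 − $3,763.00134 = $721.97946

$721.98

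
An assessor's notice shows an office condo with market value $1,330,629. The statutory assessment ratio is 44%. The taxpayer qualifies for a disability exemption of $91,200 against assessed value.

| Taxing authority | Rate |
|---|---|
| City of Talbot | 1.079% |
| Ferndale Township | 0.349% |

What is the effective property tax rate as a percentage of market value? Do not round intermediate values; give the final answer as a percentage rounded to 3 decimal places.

Assessed value = $1,330,629 × 0.44 = $585,476.76
Taxable value = $585,476.76 − $91,200 = $494,276.76
City of Talbot: $494,276.76 × 0.01079 = $5,333.2462404
Ferndale Township: $494,276.76 × 0.00349 = $1,725.0258924
Total tax = $7,058.2721328
Effective rate = $7,058.2721328 ÷ $1,330,629 = 0.530% of market value

0.530%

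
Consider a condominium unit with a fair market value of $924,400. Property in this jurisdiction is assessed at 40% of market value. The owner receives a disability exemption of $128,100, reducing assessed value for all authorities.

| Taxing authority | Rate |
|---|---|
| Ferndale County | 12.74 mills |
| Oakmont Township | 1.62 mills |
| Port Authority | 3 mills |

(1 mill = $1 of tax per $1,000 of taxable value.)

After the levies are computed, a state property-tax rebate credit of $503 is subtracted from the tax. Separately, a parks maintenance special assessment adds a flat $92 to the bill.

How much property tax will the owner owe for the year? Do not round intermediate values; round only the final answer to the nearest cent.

Assessed value = $924,400 × 0.4 = $369,760
Taxable value = $369,760 − $128,100 = $241,660
Ferndale County: $241,660 × 0.01274 = $3,078.7484
Oakmont Township: $241,660 × 0.00162 = $391.4892
Port Authority: $241,660 × 0.003 = $724.98
Levies subtotal = $4,195.2176
After credit = $4,195.2176 − $503 = $3,692.2176
Total = $3,692.2176 + $92 = $3,784.2176

$3,784.22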